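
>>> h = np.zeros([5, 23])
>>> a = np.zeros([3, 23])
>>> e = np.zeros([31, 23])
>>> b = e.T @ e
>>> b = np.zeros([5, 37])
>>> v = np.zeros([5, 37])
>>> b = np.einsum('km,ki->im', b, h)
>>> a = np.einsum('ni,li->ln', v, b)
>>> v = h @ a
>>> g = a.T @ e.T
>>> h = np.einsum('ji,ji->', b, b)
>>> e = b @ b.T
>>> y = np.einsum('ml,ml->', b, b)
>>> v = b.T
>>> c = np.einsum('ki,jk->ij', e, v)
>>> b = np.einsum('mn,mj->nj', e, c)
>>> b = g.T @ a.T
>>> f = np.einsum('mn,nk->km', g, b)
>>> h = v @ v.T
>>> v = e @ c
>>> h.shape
(37, 37)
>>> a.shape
(23, 5)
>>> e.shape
(23, 23)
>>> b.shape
(31, 23)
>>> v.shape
(23, 37)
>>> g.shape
(5, 31)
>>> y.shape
()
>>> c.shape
(23, 37)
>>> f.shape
(23, 5)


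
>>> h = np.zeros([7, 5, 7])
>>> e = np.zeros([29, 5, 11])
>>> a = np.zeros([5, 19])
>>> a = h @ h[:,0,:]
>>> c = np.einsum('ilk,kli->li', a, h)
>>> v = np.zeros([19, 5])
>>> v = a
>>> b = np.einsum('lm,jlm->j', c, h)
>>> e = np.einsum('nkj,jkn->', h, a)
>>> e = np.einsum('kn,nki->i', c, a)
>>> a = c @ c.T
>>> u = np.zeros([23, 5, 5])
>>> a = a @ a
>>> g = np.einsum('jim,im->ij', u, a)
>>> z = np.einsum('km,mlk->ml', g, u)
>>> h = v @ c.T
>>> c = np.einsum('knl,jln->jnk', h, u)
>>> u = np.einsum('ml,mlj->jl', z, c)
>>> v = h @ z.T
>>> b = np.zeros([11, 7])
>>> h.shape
(7, 5, 5)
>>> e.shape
(7,)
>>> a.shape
(5, 5)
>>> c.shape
(23, 5, 7)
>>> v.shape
(7, 5, 23)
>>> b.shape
(11, 7)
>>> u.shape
(7, 5)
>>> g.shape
(5, 23)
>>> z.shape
(23, 5)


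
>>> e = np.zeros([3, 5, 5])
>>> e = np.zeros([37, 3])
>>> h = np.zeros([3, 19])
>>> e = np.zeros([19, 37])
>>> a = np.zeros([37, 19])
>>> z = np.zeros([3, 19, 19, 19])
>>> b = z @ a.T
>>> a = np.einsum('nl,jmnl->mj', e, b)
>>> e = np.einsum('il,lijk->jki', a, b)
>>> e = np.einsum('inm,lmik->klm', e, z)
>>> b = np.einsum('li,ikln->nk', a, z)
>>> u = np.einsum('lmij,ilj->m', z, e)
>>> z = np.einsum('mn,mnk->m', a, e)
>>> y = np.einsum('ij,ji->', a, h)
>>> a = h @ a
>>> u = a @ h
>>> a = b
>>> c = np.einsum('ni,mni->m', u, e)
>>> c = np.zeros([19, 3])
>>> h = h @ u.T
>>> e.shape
(19, 3, 19)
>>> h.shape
(3, 3)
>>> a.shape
(19, 19)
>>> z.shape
(19,)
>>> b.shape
(19, 19)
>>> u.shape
(3, 19)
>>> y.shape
()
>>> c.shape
(19, 3)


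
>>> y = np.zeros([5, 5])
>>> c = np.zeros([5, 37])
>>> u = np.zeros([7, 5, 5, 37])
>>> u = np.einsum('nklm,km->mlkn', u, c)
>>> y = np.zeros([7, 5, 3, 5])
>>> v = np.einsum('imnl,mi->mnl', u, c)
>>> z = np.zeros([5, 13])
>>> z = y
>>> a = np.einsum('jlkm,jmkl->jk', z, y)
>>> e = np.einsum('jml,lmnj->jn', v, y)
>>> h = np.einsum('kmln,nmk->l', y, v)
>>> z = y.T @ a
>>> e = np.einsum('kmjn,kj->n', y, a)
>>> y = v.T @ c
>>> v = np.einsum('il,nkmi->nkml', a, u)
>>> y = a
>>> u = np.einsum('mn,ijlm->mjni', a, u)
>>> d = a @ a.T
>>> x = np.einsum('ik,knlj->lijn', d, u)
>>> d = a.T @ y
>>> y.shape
(7, 3)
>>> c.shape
(5, 37)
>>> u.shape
(7, 5, 3, 37)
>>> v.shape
(37, 5, 5, 3)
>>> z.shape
(5, 3, 5, 3)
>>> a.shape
(7, 3)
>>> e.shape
(5,)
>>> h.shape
(3,)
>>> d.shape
(3, 3)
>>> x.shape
(3, 7, 37, 5)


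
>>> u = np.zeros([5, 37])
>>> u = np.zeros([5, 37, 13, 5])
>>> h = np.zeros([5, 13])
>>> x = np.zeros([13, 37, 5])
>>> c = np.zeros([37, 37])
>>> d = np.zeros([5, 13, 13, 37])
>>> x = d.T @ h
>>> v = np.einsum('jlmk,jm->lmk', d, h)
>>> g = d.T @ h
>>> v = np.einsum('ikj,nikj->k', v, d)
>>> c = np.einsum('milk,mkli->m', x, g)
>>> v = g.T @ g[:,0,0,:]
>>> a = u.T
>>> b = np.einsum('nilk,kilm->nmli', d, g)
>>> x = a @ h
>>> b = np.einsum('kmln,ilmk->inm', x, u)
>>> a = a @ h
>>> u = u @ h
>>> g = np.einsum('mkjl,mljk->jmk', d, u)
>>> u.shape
(5, 37, 13, 13)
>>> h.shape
(5, 13)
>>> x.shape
(5, 13, 37, 13)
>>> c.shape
(37,)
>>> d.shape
(5, 13, 13, 37)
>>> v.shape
(13, 13, 13, 13)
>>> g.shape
(13, 5, 13)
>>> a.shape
(5, 13, 37, 13)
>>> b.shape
(5, 13, 13)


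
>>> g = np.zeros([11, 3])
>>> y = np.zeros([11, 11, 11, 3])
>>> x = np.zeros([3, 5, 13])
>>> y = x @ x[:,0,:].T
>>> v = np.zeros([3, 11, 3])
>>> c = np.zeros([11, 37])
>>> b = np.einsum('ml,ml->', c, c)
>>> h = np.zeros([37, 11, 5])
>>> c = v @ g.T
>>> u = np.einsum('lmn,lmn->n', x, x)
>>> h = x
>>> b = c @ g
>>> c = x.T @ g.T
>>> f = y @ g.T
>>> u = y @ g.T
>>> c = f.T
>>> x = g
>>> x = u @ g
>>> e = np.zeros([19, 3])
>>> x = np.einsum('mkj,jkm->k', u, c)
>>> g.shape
(11, 3)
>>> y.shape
(3, 5, 3)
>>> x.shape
(5,)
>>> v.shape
(3, 11, 3)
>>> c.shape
(11, 5, 3)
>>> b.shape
(3, 11, 3)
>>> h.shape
(3, 5, 13)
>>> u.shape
(3, 5, 11)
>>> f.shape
(3, 5, 11)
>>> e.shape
(19, 3)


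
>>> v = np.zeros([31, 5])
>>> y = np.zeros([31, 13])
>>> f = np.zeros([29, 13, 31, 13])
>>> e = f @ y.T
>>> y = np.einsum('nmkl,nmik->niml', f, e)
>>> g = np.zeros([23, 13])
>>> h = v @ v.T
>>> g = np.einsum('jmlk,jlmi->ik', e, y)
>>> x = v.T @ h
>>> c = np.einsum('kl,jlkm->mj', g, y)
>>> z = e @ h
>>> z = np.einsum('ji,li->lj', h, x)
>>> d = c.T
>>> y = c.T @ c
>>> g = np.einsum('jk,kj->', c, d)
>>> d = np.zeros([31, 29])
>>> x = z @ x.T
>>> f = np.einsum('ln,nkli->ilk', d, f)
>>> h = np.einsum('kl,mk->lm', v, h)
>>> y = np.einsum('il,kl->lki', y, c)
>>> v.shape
(31, 5)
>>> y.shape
(29, 13, 29)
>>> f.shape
(13, 31, 13)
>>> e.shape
(29, 13, 31, 31)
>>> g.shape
()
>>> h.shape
(5, 31)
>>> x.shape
(5, 5)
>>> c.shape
(13, 29)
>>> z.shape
(5, 31)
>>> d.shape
(31, 29)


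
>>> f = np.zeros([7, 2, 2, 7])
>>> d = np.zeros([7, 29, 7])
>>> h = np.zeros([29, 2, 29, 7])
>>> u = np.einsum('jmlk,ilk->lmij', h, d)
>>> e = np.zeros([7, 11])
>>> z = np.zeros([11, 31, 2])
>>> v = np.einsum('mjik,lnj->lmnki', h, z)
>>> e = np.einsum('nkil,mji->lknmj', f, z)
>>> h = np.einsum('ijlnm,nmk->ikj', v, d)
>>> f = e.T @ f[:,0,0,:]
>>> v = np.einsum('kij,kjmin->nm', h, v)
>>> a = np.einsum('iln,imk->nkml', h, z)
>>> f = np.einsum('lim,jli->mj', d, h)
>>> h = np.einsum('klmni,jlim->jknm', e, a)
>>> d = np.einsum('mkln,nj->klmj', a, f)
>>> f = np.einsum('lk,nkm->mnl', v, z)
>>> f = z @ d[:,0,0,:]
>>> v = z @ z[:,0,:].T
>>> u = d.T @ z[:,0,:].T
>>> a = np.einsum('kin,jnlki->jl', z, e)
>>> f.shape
(11, 31, 11)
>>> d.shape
(2, 31, 29, 11)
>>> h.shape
(29, 7, 11, 7)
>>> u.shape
(11, 29, 31, 11)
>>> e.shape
(7, 2, 7, 11, 31)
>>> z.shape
(11, 31, 2)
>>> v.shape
(11, 31, 11)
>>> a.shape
(7, 7)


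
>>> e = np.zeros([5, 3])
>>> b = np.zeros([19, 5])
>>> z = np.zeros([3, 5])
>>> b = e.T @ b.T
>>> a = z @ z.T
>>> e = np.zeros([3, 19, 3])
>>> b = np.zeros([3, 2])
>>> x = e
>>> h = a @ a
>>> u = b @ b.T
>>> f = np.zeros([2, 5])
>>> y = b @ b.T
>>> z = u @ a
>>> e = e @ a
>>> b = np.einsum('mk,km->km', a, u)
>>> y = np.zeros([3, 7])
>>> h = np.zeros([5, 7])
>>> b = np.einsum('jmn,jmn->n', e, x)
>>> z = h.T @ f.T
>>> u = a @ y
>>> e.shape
(3, 19, 3)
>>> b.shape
(3,)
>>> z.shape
(7, 2)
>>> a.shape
(3, 3)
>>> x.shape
(3, 19, 3)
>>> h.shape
(5, 7)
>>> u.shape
(3, 7)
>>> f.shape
(2, 5)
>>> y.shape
(3, 7)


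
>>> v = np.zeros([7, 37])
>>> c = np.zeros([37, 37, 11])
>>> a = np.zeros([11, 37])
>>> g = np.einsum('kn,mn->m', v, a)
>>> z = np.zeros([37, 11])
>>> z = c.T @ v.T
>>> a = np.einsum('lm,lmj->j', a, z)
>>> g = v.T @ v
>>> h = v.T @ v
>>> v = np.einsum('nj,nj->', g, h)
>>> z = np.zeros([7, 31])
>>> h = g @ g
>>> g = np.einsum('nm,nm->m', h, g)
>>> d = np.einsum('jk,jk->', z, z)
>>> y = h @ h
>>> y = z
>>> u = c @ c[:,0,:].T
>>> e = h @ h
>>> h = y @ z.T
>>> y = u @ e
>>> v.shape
()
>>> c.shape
(37, 37, 11)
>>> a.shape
(7,)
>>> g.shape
(37,)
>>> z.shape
(7, 31)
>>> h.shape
(7, 7)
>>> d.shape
()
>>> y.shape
(37, 37, 37)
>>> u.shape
(37, 37, 37)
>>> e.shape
(37, 37)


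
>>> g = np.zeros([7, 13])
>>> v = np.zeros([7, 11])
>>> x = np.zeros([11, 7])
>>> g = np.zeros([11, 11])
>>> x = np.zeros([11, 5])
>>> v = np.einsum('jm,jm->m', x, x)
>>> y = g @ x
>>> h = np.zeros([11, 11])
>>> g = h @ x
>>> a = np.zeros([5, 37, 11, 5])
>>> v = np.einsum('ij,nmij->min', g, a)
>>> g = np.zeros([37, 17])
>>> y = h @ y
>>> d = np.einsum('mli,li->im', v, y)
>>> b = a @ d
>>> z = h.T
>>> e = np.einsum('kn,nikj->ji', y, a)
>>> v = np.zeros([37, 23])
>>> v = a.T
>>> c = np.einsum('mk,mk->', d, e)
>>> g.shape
(37, 17)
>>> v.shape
(5, 11, 37, 5)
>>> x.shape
(11, 5)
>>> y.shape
(11, 5)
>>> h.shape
(11, 11)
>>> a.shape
(5, 37, 11, 5)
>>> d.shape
(5, 37)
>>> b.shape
(5, 37, 11, 37)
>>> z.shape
(11, 11)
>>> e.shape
(5, 37)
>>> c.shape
()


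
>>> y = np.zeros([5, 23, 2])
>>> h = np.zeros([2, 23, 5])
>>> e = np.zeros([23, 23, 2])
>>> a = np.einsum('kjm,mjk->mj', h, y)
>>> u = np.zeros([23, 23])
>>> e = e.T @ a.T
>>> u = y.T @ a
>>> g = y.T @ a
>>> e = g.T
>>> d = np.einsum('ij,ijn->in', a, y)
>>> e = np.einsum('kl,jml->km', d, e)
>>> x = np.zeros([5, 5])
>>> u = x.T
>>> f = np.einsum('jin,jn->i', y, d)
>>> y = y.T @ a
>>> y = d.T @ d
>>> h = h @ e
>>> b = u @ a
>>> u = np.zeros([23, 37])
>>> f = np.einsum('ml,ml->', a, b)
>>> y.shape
(2, 2)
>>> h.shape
(2, 23, 23)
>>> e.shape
(5, 23)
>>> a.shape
(5, 23)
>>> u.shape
(23, 37)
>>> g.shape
(2, 23, 23)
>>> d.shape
(5, 2)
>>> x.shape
(5, 5)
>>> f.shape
()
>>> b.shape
(5, 23)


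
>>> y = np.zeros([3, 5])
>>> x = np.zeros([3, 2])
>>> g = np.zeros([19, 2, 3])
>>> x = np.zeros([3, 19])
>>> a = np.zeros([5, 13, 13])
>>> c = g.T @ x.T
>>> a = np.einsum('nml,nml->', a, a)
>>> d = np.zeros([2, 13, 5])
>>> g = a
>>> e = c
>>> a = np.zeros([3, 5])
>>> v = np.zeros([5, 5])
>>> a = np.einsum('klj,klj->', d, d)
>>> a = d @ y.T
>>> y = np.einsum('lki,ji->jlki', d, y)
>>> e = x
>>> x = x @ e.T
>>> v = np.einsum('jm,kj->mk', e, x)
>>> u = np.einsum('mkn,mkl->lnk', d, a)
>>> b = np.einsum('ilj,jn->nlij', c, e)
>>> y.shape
(3, 2, 13, 5)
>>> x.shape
(3, 3)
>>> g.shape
()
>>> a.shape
(2, 13, 3)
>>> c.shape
(3, 2, 3)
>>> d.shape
(2, 13, 5)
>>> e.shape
(3, 19)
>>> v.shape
(19, 3)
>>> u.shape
(3, 5, 13)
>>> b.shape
(19, 2, 3, 3)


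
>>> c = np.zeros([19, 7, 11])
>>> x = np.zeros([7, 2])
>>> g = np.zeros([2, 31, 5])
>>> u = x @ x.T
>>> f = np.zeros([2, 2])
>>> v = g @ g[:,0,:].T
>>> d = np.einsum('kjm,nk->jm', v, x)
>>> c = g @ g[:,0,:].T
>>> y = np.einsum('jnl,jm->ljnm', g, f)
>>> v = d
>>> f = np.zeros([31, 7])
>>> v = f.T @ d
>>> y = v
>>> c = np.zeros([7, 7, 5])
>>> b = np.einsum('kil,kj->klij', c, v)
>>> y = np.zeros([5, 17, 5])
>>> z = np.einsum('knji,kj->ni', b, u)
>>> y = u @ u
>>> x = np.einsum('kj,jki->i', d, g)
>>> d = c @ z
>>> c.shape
(7, 7, 5)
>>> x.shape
(5,)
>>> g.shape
(2, 31, 5)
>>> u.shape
(7, 7)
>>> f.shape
(31, 7)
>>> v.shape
(7, 2)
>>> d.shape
(7, 7, 2)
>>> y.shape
(7, 7)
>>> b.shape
(7, 5, 7, 2)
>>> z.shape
(5, 2)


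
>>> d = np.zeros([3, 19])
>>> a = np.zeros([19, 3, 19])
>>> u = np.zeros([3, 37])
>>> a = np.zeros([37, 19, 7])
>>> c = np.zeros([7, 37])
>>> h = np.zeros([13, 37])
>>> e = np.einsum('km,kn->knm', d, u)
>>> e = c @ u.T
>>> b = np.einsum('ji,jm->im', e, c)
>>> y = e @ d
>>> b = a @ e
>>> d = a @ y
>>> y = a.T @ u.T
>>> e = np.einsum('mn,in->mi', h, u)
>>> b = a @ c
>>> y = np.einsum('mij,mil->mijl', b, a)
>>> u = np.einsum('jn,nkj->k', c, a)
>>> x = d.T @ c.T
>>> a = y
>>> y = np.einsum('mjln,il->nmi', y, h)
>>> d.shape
(37, 19, 19)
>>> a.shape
(37, 19, 37, 7)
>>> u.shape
(19,)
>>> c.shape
(7, 37)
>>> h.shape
(13, 37)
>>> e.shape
(13, 3)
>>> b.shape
(37, 19, 37)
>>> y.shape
(7, 37, 13)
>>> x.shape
(19, 19, 7)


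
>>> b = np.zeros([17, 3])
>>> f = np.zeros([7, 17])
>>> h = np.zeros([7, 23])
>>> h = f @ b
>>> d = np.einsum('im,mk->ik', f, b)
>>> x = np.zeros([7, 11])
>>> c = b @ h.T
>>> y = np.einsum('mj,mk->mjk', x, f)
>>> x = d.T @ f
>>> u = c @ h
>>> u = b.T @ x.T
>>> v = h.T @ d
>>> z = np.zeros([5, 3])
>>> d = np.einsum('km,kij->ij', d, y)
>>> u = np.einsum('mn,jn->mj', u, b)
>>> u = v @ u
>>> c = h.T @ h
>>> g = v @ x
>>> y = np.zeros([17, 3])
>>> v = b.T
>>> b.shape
(17, 3)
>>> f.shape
(7, 17)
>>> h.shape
(7, 3)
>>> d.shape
(11, 17)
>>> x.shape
(3, 17)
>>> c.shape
(3, 3)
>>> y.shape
(17, 3)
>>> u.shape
(3, 17)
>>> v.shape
(3, 17)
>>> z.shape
(5, 3)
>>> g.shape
(3, 17)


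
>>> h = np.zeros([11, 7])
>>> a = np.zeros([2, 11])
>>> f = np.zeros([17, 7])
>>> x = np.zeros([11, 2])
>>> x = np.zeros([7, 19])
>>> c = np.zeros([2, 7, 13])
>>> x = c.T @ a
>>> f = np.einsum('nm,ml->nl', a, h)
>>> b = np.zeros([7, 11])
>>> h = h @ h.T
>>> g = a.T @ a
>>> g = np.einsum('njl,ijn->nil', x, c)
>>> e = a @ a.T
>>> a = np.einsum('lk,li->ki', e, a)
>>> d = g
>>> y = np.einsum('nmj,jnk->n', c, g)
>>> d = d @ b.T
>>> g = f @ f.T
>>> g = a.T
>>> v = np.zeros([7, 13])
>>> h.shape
(11, 11)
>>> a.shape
(2, 11)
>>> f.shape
(2, 7)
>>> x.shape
(13, 7, 11)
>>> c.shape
(2, 7, 13)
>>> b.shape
(7, 11)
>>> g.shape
(11, 2)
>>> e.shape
(2, 2)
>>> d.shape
(13, 2, 7)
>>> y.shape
(2,)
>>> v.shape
(7, 13)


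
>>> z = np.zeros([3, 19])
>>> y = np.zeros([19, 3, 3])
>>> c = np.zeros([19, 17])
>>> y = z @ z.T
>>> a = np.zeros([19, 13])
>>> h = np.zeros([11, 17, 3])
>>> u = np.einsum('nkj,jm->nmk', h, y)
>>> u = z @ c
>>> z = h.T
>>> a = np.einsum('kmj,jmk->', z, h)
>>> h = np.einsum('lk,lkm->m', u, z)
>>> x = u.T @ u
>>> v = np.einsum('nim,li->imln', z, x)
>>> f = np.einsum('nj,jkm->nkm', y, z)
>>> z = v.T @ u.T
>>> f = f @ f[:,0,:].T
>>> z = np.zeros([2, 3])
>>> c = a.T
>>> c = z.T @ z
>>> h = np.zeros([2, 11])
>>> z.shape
(2, 3)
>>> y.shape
(3, 3)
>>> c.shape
(3, 3)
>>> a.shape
()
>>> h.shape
(2, 11)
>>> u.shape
(3, 17)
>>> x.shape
(17, 17)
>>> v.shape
(17, 11, 17, 3)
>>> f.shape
(3, 17, 3)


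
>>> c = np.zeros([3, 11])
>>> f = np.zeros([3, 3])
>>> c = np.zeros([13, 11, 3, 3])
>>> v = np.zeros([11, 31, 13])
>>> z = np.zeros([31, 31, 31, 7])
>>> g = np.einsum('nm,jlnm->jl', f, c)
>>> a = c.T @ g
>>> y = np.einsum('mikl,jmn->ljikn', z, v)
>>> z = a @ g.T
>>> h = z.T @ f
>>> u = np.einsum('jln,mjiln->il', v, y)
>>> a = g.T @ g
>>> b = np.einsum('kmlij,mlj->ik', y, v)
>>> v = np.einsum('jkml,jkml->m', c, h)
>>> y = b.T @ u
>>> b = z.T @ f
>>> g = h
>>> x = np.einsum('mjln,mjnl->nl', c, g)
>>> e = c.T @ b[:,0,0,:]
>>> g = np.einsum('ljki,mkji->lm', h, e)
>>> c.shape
(13, 11, 3, 3)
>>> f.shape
(3, 3)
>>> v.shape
(3,)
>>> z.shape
(3, 3, 11, 13)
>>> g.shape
(13, 3)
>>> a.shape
(11, 11)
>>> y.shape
(7, 31)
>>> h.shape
(13, 11, 3, 3)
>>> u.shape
(31, 31)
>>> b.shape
(13, 11, 3, 3)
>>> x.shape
(3, 3)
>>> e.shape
(3, 3, 11, 3)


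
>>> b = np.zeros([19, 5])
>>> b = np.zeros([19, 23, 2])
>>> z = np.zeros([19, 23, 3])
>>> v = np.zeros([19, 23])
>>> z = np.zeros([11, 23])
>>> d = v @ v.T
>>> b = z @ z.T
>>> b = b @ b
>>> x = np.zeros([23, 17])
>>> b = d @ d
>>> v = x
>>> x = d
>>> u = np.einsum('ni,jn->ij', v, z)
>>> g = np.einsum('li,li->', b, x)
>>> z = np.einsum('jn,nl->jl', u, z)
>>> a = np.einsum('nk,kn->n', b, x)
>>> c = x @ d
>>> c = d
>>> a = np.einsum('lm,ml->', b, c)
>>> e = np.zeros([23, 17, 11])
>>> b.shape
(19, 19)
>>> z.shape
(17, 23)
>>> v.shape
(23, 17)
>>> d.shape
(19, 19)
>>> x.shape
(19, 19)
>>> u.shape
(17, 11)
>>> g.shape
()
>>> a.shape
()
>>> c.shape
(19, 19)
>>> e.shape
(23, 17, 11)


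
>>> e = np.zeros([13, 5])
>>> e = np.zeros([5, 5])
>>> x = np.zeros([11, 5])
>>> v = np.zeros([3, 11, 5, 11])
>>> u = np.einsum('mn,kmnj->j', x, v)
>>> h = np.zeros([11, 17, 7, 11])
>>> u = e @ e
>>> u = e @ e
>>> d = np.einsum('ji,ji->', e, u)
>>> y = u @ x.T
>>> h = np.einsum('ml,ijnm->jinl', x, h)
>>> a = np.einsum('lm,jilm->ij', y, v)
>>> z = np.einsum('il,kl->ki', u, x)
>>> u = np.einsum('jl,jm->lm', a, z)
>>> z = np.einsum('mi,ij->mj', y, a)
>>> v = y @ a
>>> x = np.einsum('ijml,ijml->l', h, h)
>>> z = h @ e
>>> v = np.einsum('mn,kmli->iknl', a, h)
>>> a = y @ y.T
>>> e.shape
(5, 5)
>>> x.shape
(5,)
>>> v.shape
(5, 17, 3, 7)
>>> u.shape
(3, 5)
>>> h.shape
(17, 11, 7, 5)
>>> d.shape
()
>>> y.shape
(5, 11)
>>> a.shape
(5, 5)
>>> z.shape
(17, 11, 7, 5)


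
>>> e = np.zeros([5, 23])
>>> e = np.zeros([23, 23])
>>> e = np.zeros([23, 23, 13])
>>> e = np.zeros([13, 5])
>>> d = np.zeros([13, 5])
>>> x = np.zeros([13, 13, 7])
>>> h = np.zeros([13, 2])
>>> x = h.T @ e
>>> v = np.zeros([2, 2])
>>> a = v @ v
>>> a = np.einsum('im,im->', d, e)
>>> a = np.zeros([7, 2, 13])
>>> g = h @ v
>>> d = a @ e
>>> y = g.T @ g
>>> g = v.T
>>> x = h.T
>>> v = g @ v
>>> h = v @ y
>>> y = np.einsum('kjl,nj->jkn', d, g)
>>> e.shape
(13, 5)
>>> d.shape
(7, 2, 5)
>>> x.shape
(2, 13)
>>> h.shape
(2, 2)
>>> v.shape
(2, 2)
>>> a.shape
(7, 2, 13)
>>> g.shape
(2, 2)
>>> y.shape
(2, 7, 2)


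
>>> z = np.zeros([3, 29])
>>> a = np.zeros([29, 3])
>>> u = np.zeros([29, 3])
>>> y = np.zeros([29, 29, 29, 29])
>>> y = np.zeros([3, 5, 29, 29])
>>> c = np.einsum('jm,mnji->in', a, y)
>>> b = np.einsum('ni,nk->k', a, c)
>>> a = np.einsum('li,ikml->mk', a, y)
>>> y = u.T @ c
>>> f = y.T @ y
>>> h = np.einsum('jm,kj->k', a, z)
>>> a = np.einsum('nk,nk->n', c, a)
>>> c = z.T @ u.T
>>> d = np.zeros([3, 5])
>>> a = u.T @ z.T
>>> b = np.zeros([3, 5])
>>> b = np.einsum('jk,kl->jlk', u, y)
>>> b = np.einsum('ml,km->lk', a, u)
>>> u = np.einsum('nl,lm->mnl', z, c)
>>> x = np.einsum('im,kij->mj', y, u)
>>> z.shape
(3, 29)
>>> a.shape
(3, 3)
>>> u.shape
(29, 3, 29)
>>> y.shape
(3, 5)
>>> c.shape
(29, 29)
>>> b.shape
(3, 29)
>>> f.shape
(5, 5)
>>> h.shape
(3,)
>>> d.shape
(3, 5)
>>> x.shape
(5, 29)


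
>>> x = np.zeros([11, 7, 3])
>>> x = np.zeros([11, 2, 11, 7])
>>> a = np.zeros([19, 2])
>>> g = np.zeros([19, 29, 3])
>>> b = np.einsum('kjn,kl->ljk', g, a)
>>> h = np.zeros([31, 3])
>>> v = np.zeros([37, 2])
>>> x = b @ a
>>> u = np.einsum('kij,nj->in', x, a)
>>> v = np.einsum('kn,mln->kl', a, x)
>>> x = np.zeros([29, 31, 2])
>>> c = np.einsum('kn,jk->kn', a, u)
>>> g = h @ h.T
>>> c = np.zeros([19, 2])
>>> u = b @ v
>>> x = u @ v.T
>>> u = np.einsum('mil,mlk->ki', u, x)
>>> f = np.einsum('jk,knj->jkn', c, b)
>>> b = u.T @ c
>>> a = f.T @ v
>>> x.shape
(2, 29, 19)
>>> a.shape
(29, 2, 29)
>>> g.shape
(31, 31)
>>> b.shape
(29, 2)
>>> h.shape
(31, 3)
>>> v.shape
(19, 29)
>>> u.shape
(19, 29)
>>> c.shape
(19, 2)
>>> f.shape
(19, 2, 29)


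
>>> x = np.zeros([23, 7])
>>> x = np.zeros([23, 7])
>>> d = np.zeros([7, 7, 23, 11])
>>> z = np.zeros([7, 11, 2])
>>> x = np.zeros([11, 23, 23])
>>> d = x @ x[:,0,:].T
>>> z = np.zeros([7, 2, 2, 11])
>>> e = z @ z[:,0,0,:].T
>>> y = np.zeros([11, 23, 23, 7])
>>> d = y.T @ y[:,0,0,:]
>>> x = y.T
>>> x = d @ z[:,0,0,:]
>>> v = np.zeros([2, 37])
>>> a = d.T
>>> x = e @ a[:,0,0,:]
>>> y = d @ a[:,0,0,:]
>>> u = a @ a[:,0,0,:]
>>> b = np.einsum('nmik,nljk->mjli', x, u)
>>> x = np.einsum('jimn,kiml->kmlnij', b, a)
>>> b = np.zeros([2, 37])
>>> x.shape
(7, 23, 7, 2, 23, 2)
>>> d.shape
(7, 23, 23, 7)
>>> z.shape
(7, 2, 2, 11)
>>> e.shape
(7, 2, 2, 7)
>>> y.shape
(7, 23, 23, 7)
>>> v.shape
(2, 37)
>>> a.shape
(7, 23, 23, 7)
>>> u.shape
(7, 23, 23, 7)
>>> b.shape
(2, 37)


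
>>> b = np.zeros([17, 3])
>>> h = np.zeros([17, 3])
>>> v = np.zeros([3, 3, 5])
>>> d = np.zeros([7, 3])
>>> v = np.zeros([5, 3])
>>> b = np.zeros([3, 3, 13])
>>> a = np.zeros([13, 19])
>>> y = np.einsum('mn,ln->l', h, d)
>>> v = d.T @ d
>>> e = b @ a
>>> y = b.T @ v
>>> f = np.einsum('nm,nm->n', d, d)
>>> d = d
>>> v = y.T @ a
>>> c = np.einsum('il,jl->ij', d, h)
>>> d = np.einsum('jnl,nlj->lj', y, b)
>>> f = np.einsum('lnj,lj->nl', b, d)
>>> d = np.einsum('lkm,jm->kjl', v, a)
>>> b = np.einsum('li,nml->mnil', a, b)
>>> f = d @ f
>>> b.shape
(3, 3, 19, 13)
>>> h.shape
(17, 3)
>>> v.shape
(3, 3, 19)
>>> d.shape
(3, 13, 3)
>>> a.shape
(13, 19)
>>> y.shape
(13, 3, 3)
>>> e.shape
(3, 3, 19)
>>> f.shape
(3, 13, 3)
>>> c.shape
(7, 17)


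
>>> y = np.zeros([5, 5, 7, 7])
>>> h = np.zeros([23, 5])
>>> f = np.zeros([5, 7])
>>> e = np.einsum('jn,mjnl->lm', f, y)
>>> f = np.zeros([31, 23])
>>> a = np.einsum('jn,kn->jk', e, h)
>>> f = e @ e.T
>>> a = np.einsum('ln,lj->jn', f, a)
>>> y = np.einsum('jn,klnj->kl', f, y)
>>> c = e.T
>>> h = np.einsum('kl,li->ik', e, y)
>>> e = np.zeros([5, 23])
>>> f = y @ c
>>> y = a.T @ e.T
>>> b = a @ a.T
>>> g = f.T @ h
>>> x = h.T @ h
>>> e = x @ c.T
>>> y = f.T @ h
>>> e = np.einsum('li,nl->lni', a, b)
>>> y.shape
(7, 7)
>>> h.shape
(5, 7)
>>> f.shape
(5, 7)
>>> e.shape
(23, 23, 7)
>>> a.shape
(23, 7)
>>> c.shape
(5, 7)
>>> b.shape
(23, 23)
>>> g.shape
(7, 7)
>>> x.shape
(7, 7)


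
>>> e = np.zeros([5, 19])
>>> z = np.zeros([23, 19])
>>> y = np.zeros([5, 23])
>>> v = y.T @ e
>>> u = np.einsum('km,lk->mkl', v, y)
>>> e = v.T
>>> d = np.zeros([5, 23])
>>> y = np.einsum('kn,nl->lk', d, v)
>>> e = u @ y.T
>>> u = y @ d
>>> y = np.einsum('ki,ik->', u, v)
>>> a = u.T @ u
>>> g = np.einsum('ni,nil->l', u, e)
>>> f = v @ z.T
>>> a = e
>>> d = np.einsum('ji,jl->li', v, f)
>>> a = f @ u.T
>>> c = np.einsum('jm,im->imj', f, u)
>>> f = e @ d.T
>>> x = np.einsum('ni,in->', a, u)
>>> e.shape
(19, 23, 19)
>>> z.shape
(23, 19)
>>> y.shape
()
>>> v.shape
(23, 19)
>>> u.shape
(19, 23)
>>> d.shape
(23, 19)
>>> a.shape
(23, 19)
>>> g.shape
(19,)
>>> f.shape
(19, 23, 23)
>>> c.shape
(19, 23, 23)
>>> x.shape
()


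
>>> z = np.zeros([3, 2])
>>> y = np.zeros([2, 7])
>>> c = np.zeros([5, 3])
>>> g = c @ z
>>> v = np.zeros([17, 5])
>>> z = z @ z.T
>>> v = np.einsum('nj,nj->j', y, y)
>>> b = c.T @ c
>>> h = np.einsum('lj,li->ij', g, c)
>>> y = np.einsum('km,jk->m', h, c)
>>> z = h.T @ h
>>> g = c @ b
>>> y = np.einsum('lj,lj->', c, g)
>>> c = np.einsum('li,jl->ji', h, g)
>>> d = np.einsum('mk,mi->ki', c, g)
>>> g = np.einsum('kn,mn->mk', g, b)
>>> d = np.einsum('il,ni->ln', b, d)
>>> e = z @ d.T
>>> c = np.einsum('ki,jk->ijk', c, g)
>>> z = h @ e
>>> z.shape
(3, 3)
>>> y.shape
()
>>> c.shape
(2, 3, 5)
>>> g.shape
(3, 5)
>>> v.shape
(7,)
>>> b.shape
(3, 3)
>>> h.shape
(3, 2)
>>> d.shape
(3, 2)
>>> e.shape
(2, 3)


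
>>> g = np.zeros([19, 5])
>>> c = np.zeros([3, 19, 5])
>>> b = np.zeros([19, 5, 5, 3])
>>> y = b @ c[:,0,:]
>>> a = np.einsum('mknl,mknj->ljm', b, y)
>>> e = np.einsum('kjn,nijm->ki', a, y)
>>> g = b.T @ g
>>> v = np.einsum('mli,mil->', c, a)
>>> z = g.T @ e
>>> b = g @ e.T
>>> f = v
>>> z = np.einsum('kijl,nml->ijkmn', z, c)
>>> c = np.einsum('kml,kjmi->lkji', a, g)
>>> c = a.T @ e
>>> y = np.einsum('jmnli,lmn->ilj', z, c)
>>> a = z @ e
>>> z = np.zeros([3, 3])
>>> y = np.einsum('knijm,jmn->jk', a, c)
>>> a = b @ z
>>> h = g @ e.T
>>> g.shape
(3, 5, 5, 5)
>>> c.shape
(19, 5, 5)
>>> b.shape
(3, 5, 5, 3)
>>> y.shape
(19, 5)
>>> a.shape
(3, 5, 5, 3)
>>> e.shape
(3, 5)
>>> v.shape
()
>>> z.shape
(3, 3)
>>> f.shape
()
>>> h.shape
(3, 5, 5, 3)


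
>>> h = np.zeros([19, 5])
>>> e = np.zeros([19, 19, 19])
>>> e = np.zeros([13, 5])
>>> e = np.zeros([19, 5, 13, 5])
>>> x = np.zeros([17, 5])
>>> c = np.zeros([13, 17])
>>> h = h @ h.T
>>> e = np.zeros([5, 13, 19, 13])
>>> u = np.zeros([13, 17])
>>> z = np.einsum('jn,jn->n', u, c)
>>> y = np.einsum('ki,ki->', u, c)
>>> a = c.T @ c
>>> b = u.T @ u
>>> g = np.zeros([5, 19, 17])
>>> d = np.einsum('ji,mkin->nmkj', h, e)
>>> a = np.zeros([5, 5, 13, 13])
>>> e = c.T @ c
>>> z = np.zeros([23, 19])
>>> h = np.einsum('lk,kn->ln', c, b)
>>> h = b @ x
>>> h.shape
(17, 5)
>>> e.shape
(17, 17)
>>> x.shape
(17, 5)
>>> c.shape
(13, 17)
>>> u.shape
(13, 17)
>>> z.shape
(23, 19)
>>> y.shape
()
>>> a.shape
(5, 5, 13, 13)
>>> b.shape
(17, 17)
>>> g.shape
(5, 19, 17)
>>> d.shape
(13, 5, 13, 19)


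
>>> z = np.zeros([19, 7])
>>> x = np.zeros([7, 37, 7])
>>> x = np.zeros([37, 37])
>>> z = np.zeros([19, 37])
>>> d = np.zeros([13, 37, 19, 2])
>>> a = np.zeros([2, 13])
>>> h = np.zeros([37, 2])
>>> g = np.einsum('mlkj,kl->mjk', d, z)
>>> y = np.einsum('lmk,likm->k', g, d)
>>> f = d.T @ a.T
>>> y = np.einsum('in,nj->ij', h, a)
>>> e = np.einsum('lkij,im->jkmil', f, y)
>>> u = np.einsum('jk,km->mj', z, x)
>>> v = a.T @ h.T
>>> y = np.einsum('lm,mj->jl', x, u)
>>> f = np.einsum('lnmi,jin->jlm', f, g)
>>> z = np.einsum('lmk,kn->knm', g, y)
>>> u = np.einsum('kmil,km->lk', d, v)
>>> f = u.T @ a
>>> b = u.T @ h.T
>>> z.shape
(19, 37, 2)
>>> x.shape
(37, 37)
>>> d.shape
(13, 37, 19, 2)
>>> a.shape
(2, 13)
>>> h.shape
(37, 2)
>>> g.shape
(13, 2, 19)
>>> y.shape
(19, 37)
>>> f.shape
(13, 13)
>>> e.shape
(2, 19, 13, 37, 2)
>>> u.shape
(2, 13)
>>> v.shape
(13, 37)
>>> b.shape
(13, 37)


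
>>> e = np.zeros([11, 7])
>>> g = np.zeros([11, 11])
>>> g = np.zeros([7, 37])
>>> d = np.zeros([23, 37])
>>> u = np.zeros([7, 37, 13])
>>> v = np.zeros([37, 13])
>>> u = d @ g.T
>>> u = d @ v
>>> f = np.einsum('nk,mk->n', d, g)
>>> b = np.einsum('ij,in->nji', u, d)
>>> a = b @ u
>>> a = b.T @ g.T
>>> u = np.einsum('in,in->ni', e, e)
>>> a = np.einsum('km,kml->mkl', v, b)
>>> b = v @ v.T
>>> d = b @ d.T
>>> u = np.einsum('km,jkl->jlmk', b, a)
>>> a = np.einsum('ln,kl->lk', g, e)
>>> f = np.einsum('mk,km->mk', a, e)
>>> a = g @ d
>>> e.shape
(11, 7)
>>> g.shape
(7, 37)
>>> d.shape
(37, 23)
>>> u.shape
(13, 23, 37, 37)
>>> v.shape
(37, 13)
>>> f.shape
(7, 11)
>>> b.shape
(37, 37)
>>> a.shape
(7, 23)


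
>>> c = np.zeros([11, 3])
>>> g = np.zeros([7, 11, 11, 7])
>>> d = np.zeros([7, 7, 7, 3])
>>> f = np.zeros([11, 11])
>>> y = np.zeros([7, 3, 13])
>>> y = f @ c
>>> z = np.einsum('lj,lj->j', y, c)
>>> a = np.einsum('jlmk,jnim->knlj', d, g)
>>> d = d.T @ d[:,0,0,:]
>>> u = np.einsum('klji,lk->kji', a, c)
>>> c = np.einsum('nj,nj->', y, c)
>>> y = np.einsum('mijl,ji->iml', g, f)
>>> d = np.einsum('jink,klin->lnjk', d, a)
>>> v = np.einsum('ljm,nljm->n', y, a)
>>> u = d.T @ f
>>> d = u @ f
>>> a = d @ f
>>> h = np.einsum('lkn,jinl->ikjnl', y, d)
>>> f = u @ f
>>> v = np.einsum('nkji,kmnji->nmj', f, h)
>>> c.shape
()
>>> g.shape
(7, 11, 11, 7)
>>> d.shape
(3, 3, 7, 11)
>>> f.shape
(3, 3, 7, 11)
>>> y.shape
(11, 7, 7)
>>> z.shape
(3,)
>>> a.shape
(3, 3, 7, 11)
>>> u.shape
(3, 3, 7, 11)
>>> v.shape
(3, 7, 7)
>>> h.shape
(3, 7, 3, 7, 11)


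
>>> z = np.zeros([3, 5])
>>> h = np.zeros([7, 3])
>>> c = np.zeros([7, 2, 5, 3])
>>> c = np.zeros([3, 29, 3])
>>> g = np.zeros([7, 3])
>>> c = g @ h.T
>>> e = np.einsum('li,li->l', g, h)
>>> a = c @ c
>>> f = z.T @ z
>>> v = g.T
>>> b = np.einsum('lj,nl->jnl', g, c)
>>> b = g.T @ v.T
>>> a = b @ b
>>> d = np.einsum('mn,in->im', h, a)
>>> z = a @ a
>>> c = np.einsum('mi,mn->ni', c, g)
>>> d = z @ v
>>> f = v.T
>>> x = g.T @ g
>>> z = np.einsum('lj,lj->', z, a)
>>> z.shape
()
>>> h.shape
(7, 3)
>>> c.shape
(3, 7)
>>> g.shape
(7, 3)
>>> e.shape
(7,)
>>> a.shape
(3, 3)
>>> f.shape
(7, 3)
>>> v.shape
(3, 7)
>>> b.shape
(3, 3)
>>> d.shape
(3, 7)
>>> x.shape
(3, 3)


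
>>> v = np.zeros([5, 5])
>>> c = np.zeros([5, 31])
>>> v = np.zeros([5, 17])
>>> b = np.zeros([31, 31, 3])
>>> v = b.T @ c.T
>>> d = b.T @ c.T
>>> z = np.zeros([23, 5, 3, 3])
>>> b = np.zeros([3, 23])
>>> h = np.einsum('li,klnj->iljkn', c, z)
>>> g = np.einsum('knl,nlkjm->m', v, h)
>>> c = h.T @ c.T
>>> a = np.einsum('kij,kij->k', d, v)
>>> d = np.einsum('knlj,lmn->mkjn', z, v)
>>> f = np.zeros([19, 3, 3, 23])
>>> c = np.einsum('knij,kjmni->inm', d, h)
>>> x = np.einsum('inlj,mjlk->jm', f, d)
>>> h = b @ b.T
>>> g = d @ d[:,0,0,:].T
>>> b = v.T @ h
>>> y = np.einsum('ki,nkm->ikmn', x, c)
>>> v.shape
(3, 31, 5)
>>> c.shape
(3, 23, 3)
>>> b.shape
(5, 31, 3)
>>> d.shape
(31, 23, 3, 5)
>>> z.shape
(23, 5, 3, 3)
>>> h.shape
(3, 3)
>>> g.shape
(31, 23, 3, 31)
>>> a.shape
(3,)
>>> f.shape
(19, 3, 3, 23)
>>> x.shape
(23, 31)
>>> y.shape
(31, 23, 3, 3)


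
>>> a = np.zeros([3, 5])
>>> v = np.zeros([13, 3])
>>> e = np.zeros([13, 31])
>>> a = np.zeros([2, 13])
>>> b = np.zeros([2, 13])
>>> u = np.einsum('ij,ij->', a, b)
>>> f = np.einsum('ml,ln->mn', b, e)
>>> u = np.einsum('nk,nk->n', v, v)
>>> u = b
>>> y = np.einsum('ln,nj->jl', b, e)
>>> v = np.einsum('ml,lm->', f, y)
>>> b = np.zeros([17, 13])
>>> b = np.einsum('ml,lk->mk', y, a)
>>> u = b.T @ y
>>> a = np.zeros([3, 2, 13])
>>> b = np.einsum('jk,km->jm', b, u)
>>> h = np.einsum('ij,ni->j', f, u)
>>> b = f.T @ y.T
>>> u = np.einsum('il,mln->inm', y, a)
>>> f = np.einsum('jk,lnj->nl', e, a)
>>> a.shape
(3, 2, 13)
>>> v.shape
()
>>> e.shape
(13, 31)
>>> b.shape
(31, 31)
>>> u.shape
(31, 13, 3)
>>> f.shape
(2, 3)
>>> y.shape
(31, 2)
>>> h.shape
(31,)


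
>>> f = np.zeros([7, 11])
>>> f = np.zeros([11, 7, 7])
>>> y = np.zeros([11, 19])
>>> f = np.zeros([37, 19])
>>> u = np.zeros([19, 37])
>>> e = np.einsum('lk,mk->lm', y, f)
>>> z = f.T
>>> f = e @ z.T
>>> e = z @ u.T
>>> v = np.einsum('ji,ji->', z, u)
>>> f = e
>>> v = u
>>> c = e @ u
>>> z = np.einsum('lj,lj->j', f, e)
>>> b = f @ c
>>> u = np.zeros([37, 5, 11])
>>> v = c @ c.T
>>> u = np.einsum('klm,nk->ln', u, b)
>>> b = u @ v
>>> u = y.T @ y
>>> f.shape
(19, 19)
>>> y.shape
(11, 19)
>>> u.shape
(19, 19)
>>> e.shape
(19, 19)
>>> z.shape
(19,)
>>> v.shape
(19, 19)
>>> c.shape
(19, 37)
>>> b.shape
(5, 19)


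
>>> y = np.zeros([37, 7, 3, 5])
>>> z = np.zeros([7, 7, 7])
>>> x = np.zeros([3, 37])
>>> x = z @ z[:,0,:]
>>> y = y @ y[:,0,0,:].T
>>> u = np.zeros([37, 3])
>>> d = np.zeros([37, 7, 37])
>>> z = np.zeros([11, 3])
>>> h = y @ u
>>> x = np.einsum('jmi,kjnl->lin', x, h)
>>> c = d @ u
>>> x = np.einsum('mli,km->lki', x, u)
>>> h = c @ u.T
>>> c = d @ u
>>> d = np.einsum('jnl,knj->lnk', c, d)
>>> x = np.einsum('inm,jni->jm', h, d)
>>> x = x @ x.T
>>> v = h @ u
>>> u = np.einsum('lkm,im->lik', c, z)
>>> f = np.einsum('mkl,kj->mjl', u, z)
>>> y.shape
(37, 7, 3, 37)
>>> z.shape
(11, 3)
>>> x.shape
(3, 3)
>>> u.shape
(37, 11, 7)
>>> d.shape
(3, 7, 37)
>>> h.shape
(37, 7, 37)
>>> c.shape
(37, 7, 3)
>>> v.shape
(37, 7, 3)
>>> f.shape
(37, 3, 7)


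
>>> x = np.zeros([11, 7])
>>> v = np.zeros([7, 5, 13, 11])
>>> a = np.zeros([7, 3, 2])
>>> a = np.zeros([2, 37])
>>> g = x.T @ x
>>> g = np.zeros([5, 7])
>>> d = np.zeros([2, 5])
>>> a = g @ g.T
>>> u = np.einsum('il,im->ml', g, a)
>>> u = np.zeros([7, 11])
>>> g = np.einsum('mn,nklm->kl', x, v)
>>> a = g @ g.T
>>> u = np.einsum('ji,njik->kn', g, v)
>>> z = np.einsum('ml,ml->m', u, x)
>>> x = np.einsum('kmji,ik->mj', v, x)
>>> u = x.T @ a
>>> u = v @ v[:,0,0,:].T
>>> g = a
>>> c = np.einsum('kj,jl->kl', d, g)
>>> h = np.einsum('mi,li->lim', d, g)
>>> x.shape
(5, 13)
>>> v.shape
(7, 5, 13, 11)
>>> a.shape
(5, 5)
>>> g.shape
(5, 5)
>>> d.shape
(2, 5)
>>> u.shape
(7, 5, 13, 7)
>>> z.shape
(11,)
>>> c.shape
(2, 5)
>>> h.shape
(5, 5, 2)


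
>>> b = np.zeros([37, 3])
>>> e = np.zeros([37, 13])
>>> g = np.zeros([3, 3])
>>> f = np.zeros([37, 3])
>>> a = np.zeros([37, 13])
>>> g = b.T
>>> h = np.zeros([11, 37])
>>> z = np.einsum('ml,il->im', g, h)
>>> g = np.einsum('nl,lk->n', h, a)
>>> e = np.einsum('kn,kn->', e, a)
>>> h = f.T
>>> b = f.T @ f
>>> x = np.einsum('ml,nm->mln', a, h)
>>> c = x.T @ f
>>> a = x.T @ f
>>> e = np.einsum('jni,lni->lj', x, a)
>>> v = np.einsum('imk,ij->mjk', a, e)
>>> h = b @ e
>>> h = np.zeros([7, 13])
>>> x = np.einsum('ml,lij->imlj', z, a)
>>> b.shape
(3, 3)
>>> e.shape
(3, 37)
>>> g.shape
(11,)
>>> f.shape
(37, 3)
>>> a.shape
(3, 13, 3)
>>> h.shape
(7, 13)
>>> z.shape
(11, 3)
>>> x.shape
(13, 11, 3, 3)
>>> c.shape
(3, 13, 3)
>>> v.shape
(13, 37, 3)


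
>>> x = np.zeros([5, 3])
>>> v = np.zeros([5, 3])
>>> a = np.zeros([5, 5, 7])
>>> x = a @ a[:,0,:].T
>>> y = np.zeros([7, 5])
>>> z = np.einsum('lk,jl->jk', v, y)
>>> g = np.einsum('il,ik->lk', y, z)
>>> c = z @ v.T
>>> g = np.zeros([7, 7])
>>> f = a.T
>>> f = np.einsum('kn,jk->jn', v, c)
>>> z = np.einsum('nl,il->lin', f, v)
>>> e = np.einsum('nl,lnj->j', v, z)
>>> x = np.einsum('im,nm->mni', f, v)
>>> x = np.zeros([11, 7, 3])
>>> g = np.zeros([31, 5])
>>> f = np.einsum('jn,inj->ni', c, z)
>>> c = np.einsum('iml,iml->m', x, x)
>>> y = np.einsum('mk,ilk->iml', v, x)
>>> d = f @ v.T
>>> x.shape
(11, 7, 3)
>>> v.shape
(5, 3)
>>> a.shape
(5, 5, 7)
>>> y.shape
(11, 5, 7)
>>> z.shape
(3, 5, 7)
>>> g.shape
(31, 5)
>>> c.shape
(7,)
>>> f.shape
(5, 3)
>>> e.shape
(7,)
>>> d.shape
(5, 5)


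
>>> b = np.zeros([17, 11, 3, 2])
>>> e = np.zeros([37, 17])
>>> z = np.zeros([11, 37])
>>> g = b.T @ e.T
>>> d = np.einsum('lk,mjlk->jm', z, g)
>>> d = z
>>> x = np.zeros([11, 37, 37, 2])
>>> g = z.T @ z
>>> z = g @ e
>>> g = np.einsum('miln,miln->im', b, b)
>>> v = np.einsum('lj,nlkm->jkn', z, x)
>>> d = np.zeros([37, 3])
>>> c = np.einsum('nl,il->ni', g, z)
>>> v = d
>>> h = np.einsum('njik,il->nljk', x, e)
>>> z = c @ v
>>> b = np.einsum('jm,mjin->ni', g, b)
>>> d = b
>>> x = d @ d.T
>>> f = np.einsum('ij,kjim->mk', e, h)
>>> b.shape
(2, 3)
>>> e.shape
(37, 17)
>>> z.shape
(11, 3)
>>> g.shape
(11, 17)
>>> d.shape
(2, 3)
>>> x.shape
(2, 2)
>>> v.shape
(37, 3)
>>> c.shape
(11, 37)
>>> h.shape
(11, 17, 37, 2)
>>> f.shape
(2, 11)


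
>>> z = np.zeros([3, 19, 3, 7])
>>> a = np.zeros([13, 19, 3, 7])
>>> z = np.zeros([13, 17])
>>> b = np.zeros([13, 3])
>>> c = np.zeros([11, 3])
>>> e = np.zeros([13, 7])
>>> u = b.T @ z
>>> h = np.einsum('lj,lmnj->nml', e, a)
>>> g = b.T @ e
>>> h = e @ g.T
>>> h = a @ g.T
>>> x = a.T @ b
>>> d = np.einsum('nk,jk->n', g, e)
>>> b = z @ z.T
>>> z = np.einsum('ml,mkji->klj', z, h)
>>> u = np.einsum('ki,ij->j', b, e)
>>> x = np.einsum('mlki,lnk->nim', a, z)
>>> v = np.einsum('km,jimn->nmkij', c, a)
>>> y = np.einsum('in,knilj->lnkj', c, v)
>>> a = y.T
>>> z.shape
(19, 17, 3)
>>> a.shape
(13, 7, 3, 19)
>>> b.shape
(13, 13)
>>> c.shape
(11, 3)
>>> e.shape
(13, 7)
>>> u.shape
(7,)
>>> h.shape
(13, 19, 3, 3)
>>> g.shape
(3, 7)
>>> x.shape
(17, 7, 13)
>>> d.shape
(3,)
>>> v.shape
(7, 3, 11, 19, 13)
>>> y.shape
(19, 3, 7, 13)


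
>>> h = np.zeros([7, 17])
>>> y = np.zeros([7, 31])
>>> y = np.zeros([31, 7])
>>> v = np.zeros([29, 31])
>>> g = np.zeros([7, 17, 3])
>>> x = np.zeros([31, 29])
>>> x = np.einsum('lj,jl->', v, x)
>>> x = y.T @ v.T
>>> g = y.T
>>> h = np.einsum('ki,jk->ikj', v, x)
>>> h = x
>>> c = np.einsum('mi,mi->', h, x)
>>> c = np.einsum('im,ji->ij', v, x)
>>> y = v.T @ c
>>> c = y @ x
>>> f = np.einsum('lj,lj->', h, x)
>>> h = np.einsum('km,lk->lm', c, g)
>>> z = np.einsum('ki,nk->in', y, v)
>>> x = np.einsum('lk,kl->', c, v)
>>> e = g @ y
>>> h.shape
(7, 29)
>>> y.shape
(31, 7)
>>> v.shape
(29, 31)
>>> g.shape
(7, 31)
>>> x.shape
()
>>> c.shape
(31, 29)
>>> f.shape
()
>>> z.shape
(7, 29)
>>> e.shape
(7, 7)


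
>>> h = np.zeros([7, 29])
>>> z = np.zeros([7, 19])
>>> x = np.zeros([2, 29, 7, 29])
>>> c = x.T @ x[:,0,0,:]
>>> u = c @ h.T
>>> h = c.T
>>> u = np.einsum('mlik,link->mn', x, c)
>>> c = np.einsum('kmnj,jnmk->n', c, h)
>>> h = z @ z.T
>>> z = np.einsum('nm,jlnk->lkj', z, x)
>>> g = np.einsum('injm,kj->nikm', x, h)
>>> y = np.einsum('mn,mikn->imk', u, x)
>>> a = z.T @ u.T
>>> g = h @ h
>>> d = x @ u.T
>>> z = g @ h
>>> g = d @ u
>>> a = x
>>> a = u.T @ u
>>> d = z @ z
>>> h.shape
(7, 7)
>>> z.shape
(7, 7)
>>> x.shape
(2, 29, 7, 29)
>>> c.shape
(29,)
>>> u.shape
(2, 29)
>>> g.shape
(2, 29, 7, 29)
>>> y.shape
(29, 2, 7)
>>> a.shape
(29, 29)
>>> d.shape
(7, 7)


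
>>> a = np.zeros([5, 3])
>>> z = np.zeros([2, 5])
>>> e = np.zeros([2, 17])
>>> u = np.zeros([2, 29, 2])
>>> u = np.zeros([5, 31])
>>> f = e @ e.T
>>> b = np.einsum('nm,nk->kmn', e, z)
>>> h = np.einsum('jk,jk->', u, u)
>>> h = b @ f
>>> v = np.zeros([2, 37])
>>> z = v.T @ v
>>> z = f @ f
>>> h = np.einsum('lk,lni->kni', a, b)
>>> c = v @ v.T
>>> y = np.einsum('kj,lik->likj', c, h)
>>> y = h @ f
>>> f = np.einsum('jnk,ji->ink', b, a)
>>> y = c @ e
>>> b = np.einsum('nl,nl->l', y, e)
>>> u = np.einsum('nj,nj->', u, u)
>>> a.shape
(5, 3)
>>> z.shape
(2, 2)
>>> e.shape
(2, 17)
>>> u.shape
()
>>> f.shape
(3, 17, 2)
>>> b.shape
(17,)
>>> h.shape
(3, 17, 2)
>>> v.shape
(2, 37)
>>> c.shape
(2, 2)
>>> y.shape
(2, 17)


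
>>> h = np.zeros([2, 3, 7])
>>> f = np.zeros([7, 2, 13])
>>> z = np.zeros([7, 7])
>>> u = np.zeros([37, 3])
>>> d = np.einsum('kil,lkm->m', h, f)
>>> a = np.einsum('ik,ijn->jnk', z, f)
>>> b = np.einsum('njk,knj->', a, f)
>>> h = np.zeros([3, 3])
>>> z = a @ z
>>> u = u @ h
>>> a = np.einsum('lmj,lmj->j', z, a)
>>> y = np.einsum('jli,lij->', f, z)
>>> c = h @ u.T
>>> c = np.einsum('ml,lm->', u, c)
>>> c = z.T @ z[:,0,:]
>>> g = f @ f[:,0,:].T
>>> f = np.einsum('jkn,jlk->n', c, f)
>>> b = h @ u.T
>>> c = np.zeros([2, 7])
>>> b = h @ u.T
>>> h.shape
(3, 3)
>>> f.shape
(7,)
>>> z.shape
(2, 13, 7)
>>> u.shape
(37, 3)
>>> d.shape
(13,)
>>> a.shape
(7,)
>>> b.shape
(3, 37)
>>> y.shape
()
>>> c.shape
(2, 7)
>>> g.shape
(7, 2, 7)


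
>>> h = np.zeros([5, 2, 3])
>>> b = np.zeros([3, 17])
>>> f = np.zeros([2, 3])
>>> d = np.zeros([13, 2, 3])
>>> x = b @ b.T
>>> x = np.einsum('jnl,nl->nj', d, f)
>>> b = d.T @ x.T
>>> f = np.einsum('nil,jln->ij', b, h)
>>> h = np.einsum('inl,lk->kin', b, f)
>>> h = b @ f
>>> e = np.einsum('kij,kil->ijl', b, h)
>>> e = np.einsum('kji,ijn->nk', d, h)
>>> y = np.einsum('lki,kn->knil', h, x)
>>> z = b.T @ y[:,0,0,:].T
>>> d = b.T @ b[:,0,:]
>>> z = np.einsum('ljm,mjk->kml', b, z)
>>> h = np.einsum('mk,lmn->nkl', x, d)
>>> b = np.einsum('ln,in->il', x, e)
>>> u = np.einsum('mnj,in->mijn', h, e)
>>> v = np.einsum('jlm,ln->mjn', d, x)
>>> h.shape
(2, 13, 2)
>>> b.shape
(5, 2)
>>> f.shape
(2, 5)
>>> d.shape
(2, 2, 2)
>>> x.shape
(2, 13)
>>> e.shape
(5, 13)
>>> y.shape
(2, 13, 5, 3)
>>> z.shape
(2, 2, 3)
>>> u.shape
(2, 5, 2, 13)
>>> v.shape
(2, 2, 13)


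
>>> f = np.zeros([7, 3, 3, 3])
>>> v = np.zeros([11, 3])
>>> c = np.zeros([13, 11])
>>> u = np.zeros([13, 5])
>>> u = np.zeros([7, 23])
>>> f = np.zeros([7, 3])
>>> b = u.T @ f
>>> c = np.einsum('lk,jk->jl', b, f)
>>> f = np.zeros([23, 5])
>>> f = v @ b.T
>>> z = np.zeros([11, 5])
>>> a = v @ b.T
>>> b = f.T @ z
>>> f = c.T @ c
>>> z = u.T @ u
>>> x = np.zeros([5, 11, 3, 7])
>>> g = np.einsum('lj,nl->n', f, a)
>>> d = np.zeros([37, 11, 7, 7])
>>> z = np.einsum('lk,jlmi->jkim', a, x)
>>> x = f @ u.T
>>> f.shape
(23, 23)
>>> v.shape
(11, 3)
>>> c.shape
(7, 23)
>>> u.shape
(7, 23)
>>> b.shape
(23, 5)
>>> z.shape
(5, 23, 7, 3)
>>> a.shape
(11, 23)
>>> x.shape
(23, 7)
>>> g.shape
(11,)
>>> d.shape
(37, 11, 7, 7)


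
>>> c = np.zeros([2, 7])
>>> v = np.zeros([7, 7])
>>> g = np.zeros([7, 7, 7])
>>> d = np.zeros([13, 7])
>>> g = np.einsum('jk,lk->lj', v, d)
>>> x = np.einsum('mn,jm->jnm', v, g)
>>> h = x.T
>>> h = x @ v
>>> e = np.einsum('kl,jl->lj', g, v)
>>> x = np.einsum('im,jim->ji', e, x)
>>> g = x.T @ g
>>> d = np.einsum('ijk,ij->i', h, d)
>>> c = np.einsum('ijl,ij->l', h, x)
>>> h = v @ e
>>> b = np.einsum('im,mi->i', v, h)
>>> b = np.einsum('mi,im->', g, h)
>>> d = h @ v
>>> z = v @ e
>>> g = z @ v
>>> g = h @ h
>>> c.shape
(7,)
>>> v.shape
(7, 7)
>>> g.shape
(7, 7)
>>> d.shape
(7, 7)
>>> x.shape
(13, 7)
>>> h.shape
(7, 7)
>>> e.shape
(7, 7)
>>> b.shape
()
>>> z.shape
(7, 7)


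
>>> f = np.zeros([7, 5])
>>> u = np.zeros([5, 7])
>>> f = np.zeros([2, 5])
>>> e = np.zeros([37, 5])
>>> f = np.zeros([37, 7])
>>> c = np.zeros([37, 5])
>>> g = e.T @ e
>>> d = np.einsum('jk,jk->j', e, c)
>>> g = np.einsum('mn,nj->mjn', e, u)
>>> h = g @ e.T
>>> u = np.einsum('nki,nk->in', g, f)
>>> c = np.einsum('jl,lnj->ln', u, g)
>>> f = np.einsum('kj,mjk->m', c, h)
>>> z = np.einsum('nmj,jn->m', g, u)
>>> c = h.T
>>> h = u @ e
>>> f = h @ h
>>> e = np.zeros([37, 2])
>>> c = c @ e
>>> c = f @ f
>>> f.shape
(5, 5)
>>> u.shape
(5, 37)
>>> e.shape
(37, 2)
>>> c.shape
(5, 5)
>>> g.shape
(37, 7, 5)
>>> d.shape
(37,)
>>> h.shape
(5, 5)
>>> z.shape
(7,)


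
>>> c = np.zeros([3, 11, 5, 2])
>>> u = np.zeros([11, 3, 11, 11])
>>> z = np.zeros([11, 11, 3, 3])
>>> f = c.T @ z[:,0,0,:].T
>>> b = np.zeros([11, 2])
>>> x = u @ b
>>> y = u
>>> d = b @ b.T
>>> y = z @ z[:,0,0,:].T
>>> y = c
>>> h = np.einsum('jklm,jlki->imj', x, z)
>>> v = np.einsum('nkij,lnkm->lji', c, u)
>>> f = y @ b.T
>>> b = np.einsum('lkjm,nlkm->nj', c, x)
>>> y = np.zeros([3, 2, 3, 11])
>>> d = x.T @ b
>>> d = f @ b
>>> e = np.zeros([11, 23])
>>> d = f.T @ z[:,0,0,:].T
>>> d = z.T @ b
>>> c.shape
(3, 11, 5, 2)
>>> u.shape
(11, 3, 11, 11)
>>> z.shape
(11, 11, 3, 3)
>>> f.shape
(3, 11, 5, 11)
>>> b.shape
(11, 5)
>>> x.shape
(11, 3, 11, 2)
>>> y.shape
(3, 2, 3, 11)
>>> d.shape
(3, 3, 11, 5)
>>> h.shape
(3, 2, 11)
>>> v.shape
(11, 2, 5)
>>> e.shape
(11, 23)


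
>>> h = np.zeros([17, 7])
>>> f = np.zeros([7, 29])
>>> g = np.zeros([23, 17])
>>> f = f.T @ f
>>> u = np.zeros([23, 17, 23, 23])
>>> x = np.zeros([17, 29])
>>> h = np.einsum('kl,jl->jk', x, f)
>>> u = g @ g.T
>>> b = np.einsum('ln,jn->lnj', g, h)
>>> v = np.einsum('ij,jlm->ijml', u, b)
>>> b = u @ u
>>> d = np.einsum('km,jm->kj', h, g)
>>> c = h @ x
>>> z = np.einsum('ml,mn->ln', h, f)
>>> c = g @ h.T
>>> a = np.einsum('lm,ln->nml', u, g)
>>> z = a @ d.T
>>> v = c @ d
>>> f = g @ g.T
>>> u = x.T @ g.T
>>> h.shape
(29, 17)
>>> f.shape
(23, 23)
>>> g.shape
(23, 17)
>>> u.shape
(29, 23)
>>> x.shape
(17, 29)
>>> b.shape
(23, 23)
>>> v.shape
(23, 23)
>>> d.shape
(29, 23)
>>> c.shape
(23, 29)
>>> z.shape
(17, 23, 29)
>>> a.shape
(17, 23, 23)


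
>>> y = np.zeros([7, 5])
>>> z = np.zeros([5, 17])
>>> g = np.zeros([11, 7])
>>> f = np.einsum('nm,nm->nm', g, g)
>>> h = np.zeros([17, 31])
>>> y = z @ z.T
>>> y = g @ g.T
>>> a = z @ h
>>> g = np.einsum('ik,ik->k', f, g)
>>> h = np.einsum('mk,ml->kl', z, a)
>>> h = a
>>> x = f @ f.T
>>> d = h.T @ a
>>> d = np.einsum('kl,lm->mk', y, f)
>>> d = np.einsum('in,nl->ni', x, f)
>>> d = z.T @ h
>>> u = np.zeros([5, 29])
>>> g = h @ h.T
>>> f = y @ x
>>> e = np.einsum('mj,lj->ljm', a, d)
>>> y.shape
(11, 11)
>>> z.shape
(5, 17)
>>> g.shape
(5, 5)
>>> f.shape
(11, 11)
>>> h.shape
(5, 31)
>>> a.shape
(5, 31)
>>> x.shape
(11, 11)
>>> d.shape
(17, 31)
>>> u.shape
(5, 29)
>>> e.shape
(17, 31, 5)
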